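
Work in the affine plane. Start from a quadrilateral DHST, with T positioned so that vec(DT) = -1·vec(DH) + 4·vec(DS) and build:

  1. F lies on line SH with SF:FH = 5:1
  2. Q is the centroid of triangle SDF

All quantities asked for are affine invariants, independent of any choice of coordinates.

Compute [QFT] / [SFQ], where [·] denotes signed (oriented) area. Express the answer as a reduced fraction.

Choose coordinates D = (0, 0), H = (1, 0), S = (0, 1), T = (-1, 4).
1. F lies on line SH with SF:FH = 5:1 ⇒ F = (5/6, 1/6)
2. Q is the centroid of triangle SDF ⇒ Q = (5/18, 7/18)
2·[QFT] = 31/18, 2·[SFQ] = -5/18
[QFT]:[SFQ] = 31/18:-5/18 = -31/5

[QFT]:[SFQ] = -31/5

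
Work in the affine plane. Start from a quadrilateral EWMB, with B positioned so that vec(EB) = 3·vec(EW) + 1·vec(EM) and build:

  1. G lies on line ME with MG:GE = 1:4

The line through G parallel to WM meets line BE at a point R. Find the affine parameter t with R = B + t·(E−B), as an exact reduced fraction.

Set E = (0, 0), W = (1, 0), M = (0, 1), B = (3, 1); any affine frame gives the same invariant.
1. G lies on line ME with MG:GE = 1:4 ⇒ G = (0, 4/5)
through G parallel to WM: direction (-1, 1); meets BE at R = (3/5, 1/5)
R = B + t·(E−B) with t = 4/5

t = 4/5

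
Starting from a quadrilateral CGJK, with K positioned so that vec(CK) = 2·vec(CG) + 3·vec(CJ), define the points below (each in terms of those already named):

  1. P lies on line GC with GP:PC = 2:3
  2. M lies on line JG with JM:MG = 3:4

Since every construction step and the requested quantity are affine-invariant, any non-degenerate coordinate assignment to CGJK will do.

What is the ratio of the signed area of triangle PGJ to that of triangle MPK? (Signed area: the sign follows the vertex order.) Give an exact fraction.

[PGJ]:[MPK] = 7/23

Choose coordinates C = (0, 0), G = (1, 0), J = (0, 1), K = (2, 3).
1. P lies on line GC with GP:PC = 2:3 ⇒ P = (3/5, 0)
2. M lies on line JG with JM:MG = 3:4 ⇒ M = (3/7, 4/7)
2·[PGJ] = 2/5, 2·[MPK] = 46/35
[PGJ]:[MPK] = 2/5:46/35 = 7/23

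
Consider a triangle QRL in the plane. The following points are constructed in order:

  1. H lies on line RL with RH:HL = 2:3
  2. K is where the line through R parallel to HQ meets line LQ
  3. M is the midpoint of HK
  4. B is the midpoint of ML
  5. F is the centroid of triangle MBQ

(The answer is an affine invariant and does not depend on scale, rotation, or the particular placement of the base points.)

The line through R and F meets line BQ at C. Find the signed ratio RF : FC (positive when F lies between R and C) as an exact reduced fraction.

RF:FC = 23/3

Work in coordinates with Q = (0, 0), R = (1, 0), L = (0, 1).
1. H lies on line RL with RH:HL = 2:3 ⇒ H = (3/5, 2/5)
2. K is where the line through R parallel to HQ meets line LQ ⇒ K = (0, -2/3)
3. M is the midpoint of HK ⇒ M = (3/10, -2/15)
4. B is the midpoint of ML ⇒ B = (3/20, 13/30)
5. F is the centroid of triangle MBQ ⇒ F = (3/20, 1/10)
line RF meets BQ at C = (9/230, 13/115)
F = R + t·(C−R) with t = 23/26, so RF:FC = 23/26:3/26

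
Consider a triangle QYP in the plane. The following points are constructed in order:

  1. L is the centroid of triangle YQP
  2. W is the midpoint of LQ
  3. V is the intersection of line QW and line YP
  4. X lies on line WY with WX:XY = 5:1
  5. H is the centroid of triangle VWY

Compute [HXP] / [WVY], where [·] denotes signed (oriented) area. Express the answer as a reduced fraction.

Choose coordinates Q = (0, 0), Y = (1, 0), P = (0, 1).
1. L is the centroid of triangle YQP ⇒ L = (1/3, 1/3)
2. W is the midpoint of LQ ⇒ W = (1/6, 1/6)
3. V is the intersection of line QW and line YP ⇒ V = (1/2, 1/2)
4. X lies on line WY with WX:XY = 5:1 ⇒ X = (31/36, 1/36)
5. H is the centroid of triangle VWY ⇒ H = (5/9, 2/9)
2·[HXP] = 7/54, 2·[WVY] = -1/3
[HXP]:[WVY] = 7/54:-1/3 = -7/18

[HXP]:[WVY] = -7/18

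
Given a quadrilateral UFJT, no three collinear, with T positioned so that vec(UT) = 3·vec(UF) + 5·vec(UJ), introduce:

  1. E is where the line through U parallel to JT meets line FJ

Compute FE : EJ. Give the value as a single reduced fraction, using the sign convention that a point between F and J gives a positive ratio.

Set U = (0, 0), F = (1, 0), J = (0, 1), T = (3, 5); any affine frame gives the same invariant.
1. E is where the line through U parallel to JT meets line FJ ⇒ E = (3/7, 4/7)
E = F + t·(J−F) with t = 4/7, so FE:EJ = t:(1−t) = 4/7:3/7

FE:EJ = 4/3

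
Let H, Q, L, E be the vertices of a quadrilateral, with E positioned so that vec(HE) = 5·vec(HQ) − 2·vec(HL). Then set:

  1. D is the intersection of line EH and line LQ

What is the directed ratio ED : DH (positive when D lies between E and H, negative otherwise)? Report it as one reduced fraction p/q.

ED:DH = 2

Assign H = (0, 0), Q = (1, 0), L = (0, 1), E = (5, -2) — the answer is frame-independent, so this choice is without loss of generality.
1. D is the intersection of line EH and line LQ ⇒ D = (5/3, -2/3)
D = E + t·(H−E) with t = 2/3, so ED:DH = t:(1−t) = 2/3:1/3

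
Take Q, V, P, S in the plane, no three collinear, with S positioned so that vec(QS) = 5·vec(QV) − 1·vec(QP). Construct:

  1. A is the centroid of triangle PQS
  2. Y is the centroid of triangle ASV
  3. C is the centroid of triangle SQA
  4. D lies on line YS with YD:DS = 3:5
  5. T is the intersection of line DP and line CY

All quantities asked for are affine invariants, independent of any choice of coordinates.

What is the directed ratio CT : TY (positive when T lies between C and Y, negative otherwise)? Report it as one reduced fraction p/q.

CT:TY = -40/21

Set Q = (0, 0), V = (1, 0), P = (0, 1), S = (5, -1); any affine frame gives the same invariant.
1. A is the centroid of triangle PQS ⇒ A = (5/3, 0)
2. Y is the centroid of triangle ASV ⇒ Y = (23/9, -1/3)
3. C is the centroid of triangle SQA ⇒ C = (20/9, -1/3)
4. D lies on line YS with YD:DS = 3:5 ⇒ D = (125/36, -7/12)
5. T is the intersection of line DP and line CY ⇒ T = (500/171, -1/3)
T = C + t·(Y−C) with t = 40/19, so CT:TY = t:(1−t) = 40/19:-21/19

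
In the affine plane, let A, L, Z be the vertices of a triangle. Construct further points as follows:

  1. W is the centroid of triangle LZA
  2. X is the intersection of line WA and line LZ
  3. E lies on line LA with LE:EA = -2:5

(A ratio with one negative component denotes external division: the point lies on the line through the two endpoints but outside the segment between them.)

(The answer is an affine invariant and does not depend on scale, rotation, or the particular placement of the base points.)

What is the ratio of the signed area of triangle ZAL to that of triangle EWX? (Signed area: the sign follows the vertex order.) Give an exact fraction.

[ZAL]:[EWX] = -18/5

Choose coordinates A = (0, 0), L = (1, 0), Z = (0, 1).
1. W is the centroid of triangle LZA ⇒ W = (1/3, 1/3)
2. X is the intersection of line WA and line LZ ⇒ X = (1/2, 1/2)
3. E lies on line LA with LE:EA = -2:5 ⇒ E = (5/3, 0)
2·[ZAL] = 1, 2·[EWX] = -5/18
[ZAL]:[EWX] = 1:-5/18 = -18/5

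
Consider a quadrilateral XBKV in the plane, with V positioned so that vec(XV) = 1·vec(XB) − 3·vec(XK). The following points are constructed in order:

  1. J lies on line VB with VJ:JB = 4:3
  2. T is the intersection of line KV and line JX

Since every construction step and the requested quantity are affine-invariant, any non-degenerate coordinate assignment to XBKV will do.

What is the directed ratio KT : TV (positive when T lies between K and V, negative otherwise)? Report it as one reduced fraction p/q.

KT:TV = 7/12

Set X = (0, 0), B = (1, 0), K = (0, 1), V = (1, -3); any affine frame gives the same invariant.
1. J lies on line VB with VJ:JB = 4:3 ⇒ J = (1, -9/7)
2. T is the intersection of line KV and line JX ⇒ T = (7/19, -9/19)
T = K + t·(V−K) with t = 7/19, so KT:TV = t:(1−t) = 7/19:12/19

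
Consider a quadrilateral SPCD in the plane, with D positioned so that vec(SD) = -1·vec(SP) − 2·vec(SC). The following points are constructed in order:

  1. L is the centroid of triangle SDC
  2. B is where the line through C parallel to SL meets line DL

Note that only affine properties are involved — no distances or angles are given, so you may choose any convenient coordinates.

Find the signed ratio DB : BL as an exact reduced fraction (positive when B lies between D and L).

DB:BL = -2

Work in coordinates with S = (0, 0), P = (1, 0), C = (0, 1), D = (-1, -2).
1. L is the centroid of triangle SDC ⇒ L = (-1/3, -1/3)
2. B is where the line through C parallel to SL meets line DL ⇒ B = (1/3, 4/3)
B = D + t·(L−D) with t = 2, so DB:BL = t:(1−t) = 2:-1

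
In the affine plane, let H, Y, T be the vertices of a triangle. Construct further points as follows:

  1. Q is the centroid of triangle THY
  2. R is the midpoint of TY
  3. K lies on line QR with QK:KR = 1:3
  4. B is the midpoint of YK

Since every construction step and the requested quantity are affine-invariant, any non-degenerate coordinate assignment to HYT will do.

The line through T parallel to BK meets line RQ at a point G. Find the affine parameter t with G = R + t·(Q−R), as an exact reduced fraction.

Set H = (0, 0), Y = (1, 0), T = (0, 1); any affine frame gives the same invariant.
1. Q is the centroid of triangle THY ⇒ Q = (1/3, 1/3)
2. R is the midpoint of TY ⇒ R = (1/2, 1/2)
3. K lies on line QR with QK:KR = 1:3 ⇒ K = (3/8, 3/8)
4. B is the midpoint of YK ⇒ B = (11/16, 3/16)
through T parallel to BK: direction (-5/16, 3/16); meets RQ at G = (5/8, 5/8)
G = R + t·(Q−R) with t = -3/4

t = -3/4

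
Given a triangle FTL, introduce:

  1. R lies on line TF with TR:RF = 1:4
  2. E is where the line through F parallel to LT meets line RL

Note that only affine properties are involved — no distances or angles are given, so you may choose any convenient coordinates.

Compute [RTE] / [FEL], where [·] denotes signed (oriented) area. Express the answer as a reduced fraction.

[RTE]:[FEL] = -1/5

Work in coordinates with F = (0, 0), T = (1, 0), L = (0, 1).
1. R lies on line TF with TR:RF = 1:4 ⇒ R = (4/5, 0)
2. E is where the line through F parallel to LT meets line RL ⇒ E = (4, -4)
2·[RTE] = -4/5, 2·[FEL] = 4
[RTE]:[FEL] = -4/5:4 = -1/5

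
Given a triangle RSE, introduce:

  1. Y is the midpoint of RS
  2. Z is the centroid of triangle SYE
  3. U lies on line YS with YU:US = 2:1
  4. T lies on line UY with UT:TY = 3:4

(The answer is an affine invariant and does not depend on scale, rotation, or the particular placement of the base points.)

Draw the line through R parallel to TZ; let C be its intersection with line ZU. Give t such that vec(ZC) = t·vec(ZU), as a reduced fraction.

Assign R = (0, 0), S = (1, 0), E = (0, 1) — the answer is frame-independent, so this choice is without loss of generality.
1. Y is the midpoint of RS ⇒ Y = (1/2, 0)
2. Z is the centroid of triangle SYE ⇒ Z = (1/2, 1/3)
3. U lies on line YS with YU:US = 2:1 ⇒ U = (5/6, 0)
4. T lies on line UY with UT:TY = 3:4 ⇒ T = (29/42, 0)
through R parallel to TZ: direction (-4/21, 1/3); meets ZU at C = (-10/9, 35/18)
C = Z + t·(U−Z) with t = -29/6

t = -29/6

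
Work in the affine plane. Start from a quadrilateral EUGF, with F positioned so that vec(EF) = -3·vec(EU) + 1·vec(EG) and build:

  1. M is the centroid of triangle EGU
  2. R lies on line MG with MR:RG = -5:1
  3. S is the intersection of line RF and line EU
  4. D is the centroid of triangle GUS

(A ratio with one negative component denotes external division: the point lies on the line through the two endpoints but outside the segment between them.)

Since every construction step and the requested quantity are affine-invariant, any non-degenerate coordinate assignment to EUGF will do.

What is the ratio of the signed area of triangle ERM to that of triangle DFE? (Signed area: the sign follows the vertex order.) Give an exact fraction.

[ERM]:[DFE] = 5/66

Assign E = (0, 0), U = (1, 0), G = (0, 1), F = (-3, 1) — the answer is frame-independent, so this choice is without loss of generality.
1. M is the centroid of triangle EGU ⇒ M = (1/3, 1/3)
2. R lies on line MG with MR:RG = -5:1 ⇒ R = (-1/12, 7/6)
3. S is the intersection of line RF and line EU ⇒ S = (-41/2, 0)
4. D is the centroid of triangle GUS ⇒ D = (-13/2, 1/3)
2·[ERM] = -5/12, 2·[DFE] = -11/2
[ERM]:[DFE] = -5/12:-11/2 = 5/66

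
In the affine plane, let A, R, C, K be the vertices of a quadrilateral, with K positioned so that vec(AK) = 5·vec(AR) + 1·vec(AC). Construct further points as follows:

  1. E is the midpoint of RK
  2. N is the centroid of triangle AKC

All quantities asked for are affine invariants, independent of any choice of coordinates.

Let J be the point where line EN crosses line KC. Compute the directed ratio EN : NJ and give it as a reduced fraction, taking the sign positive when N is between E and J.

Set A = (0, 0), R = (1, 0), C = (0, 1), K = (5, 1); any affine frame gives the same invariant.
1. E is the midpoint of RK ⇒ E = (3, 1/2)
2. N is the centroid of triangle AKC ⇒ N = (5/3, 2/3)
line EN meets KC at J = (-1, 1)
N = E + t·(J−E) with t = 1/3, so EN:NJ = 1/3:2/3

EN:NJ = 1/2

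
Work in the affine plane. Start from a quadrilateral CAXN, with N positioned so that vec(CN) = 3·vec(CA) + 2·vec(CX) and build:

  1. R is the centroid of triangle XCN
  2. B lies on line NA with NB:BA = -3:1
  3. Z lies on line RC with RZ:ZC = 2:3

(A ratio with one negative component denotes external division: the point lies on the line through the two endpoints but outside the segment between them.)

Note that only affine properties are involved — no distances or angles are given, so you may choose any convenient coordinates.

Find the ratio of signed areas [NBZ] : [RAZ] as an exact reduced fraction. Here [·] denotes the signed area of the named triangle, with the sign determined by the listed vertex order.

[NBZ]:[RAZ] = 15/2

Work in coordinates with C = (0, 0), A = (1, 0), X = (0, 1), N = (3, 2).
1. R is the centroid of triangle XCN ⇒ R = (1, 1)
2. B lies on line NA with NB:BA = -3:1 ⇒ B = (0, -1)
3. Z lies on line RC with RZ:ZC = 2:3 ⇒ Z = (3/5, 3/5)
2·[NBZ] = -3, 2·[RAZ] = -2/5
[NBZ]:[RAZ] = -3:-2/5 = 15/2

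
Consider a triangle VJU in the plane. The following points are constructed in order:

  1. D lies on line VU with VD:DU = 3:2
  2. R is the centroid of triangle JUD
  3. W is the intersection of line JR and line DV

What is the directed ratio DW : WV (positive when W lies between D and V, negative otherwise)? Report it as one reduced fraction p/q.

DW:WV = -1/4

Choose coordinates V = (0, 0), J = (1, 0), U = (0, 1).
1. D lies on line VU with VD:DU = 3:2 ⇒ D = (0, 3/5)
2. R is the centroid of triangle JUD ⇒ R = (1/3, 8/15)
3. W is the intersection of line JR and line DV ⇒ W = (0, 4/5)
W = D + t·(V−D) with t = -1/3, so DW:WV = t:(1−t) = -1/3:4/3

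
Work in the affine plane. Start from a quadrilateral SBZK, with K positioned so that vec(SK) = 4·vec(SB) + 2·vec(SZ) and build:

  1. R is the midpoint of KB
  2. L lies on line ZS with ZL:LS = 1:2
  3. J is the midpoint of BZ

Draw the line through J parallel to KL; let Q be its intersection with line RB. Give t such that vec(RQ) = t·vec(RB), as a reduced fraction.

Assign S = (0, 0), B = (1, 0), Z = (0, 1), K = (4, 2) — the answer is frame-independent, so this choice is without loss of generality.
1. R is the midpoint of KB ⇒ R = (5/2, 1)
2. L lies on line ZS with ZL:LS = 1:2 ⇒ L = (0, 2/3)
3. J is the midpoint of BZ ⇒ J = (1/2, 1/2)
through J parallel to KL: direction (-4, -4/3); meets RB at Q = (3, 4/3)
Q = R + t·(B−R) with t = -1/3

t = -1/3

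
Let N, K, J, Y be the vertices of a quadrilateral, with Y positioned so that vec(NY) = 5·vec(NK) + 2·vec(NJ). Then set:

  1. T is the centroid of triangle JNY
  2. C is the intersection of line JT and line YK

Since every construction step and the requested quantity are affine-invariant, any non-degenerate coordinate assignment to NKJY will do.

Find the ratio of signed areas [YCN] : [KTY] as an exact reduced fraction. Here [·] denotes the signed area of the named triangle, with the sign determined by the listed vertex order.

[YCN]:[KTY] = 3/8

Choose coordinates N = (0, 0), K = (1, 0), J = (0, 1), Y = (5, 2).
1. T is the centroid of triangle JNY ⇒ T = (5/3, 1)
2. C is the intersection of line JT and line YK ⇒ C = (3, 1)
2·[YCN] = -1, 2·[KTY] = -8/3
[YCN]:[KTY] = -1:-8/3 = 3/8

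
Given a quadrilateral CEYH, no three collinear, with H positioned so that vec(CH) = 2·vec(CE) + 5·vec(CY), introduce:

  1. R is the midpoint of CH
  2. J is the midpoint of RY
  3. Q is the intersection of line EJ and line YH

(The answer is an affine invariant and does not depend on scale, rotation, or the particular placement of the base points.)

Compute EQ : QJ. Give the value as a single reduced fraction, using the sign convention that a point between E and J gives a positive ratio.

Work in coordinates with C = (0, 0), E = (1, 0), Y = (0, 1), H = (2, 5).
1. R is the midpoint of CH ⇒ R = (1, 5/2)
2. J is the midpoint of RY ⇒ J = (1/2, 7/4)
3. Q is the intersection of line EJ and line YH ⇒ Q = (5/11, 21/11)
Q = E + t·(J−E) with t = 12/11, so EQ:QJ = t:(1−t) = 12/11:-1/11

EQ:QJ = -12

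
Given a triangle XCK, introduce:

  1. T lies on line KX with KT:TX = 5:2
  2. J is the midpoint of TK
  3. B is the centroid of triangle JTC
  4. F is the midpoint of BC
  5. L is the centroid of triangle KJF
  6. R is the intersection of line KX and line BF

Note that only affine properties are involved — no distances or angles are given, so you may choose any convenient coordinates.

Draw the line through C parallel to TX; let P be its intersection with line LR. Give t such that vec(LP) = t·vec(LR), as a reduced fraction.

t = -7/2

Choose coordinates X = (0, 0), C = (1, 0), K = (0, 1).
1. T lies on line KX with KT:TX = 5:2 ⇒ T = (0, 2/7)
2. J is the midpoint of TK ⇒ J = (0, 9/14)
3. B is the centroid of triangle JTC ⇒ B = (1/3, 13/42)
4. F is the midpoint of BC ⇒ F = (2/3, 13/84)
5. L is the centroid of triangle KJF ⇒ L = (2/9, 151/252)
6. R is the intersection of line KX and line BF ⇒ R = (0, 13/28)
through C parallel to TX: direction (0, -2/7); meets LR at P = (1, 15/14)
P = L + t·(R−L) with t = -7/2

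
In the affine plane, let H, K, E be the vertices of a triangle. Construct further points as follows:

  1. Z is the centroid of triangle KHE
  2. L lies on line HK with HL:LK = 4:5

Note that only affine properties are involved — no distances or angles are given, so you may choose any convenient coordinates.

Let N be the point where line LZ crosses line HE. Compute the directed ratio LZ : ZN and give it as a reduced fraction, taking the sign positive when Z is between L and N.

LZ:ZN = 1/3

Set H = (0, 0), K = (1, 0), E = (0, 1); any affine frame gives the same invariant.
1. Z is the centroid of triangle KHE ⇒ Z = (1/3, 1/3)
2. L lies on line HK with HL:LK = 4:5 ⇒ L = (4/9, 0)
line LZ meets HE at N = (0, 4/3)
Z = L + t·(N−L) with t = 1/4, so LZ:ZN = 1/4:3/4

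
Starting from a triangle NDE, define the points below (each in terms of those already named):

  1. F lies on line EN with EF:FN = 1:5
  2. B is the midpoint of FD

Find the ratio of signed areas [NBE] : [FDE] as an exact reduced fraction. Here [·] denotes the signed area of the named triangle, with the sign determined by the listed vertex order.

[NBE]:[FDE] = 3

Work in coordinates with N = (0, 0), D = (1, 0), E = (0, 1).
1. F lies on line EN with EF:FN = 1:5 ⇒ F = (0, 5/6)
2. B is the midpoint of FD ⇒ B = (1/2, 5/12)
2·[NBE] = 1/2, 2·[FDE] = 1/6
[NBE]:[FDE] = 1/2:1/6 = 3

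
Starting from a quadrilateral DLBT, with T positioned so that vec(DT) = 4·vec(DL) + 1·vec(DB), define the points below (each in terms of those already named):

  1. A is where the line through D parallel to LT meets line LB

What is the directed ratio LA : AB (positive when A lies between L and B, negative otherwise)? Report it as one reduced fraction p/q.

Assign D = (0, 0), L = (1, 0), B = (0, 1), T = (4, 1) — the answer is frame-independent, so this choice is without loss of generality.
1. A is where the line through D parallel to LT meets line LB ⇒ A = (3/4, 1/4)
A = L + t·(B−L) with t = 1/4, so LA:AB = t:(1−t) = 1/4:3/4

LA:AB = 1/3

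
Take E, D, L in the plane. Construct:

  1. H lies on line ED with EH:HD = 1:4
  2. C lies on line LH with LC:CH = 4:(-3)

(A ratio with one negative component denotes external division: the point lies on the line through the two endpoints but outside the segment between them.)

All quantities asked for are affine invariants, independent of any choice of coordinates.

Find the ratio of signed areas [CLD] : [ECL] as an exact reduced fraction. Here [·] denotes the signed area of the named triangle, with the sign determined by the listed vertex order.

Set E = (0, 0), D = (1, 0), L = (0, 1); any affine frame gives the same invariant.
1. H lies on line ED with EH:HD = 1:4 ⇒ H = (1/5, 0)
2. C lies on line LH with LC:CH = 4:(-3) ⇒ C = (4/5, -3)
2·[CLD] = -16/5, 2·[ECL] = 4/5
[CLD]:[ECL] = -16/5:4/5 = -4

[CLD]:[ECL] = -4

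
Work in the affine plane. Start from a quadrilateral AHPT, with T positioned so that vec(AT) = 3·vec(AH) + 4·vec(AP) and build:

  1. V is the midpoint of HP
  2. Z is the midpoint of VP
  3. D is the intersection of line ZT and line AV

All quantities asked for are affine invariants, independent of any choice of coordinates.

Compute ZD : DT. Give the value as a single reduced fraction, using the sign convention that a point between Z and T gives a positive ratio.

ZD:DT = -1/2

Set A = (0, 0), H = (1, 0), P = (0, 1), T = (3, 4); any affine frame gives the same invariant.
1. V is the midpoint of HP ⇒ V = (1/2, 1/2)
2. Z is the midpoint of VP ⇒ Z = (1/4, 3/4)
3. D is the intersection of line ZT and line AV ⇒ D = (-5/2, -5/2)
D = Z + t·(T−Z) with t = -1, so ZD:DT = t:(1−t) = -1:2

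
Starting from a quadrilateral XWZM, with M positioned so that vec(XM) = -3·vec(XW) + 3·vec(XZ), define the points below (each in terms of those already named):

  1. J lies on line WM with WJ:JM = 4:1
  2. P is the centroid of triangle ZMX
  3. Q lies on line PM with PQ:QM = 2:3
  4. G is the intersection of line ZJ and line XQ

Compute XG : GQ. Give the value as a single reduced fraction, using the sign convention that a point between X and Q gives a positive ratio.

XG:GQ = -55/8

Set X = (0, 0), W = (1, 0), Z = (0, 1), M = (-3, 3); any affine frame gives the same invariant.
1. J lies on line WM with WJ:JM = 4:1 ⇒ J = (-11/5, 12/5)
2. P is the centroid of triangle ZMX ⇒ P = (-1, 4/3)
3. Q lies on line PM with PQ:QM = 2:3 ⇒ Q = (-9/5, 2)
4. G is the intersection of line ZJ and line XQ ⇒ G = (-99/47, 110/47)
G = X + t·(Q−X) with t = 55/47, so XG:GQ = t:(1−t) = 55/47:-8/47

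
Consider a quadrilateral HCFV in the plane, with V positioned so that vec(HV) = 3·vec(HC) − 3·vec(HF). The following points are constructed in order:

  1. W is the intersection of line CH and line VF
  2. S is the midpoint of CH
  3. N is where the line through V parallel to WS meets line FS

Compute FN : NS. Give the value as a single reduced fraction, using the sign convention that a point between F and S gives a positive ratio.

FN:NS = -4/3

Set H = (0, 0), C = (1, 0), F = (0, 1), V = (3, -3); any affine frame gives the same invariant.
1. W is the intersection of line CH and line VF ⇒ W = (3/4, 0)
2. S is the midpoint of CH ⇒ S = (1/2, 0)
3. N is where the line through V parallel to WS meets line FS ⇒ N = (2, -3)
N = F + t·(S−F) with t = 4, so FN:NS = t:(1−t) = 4:-3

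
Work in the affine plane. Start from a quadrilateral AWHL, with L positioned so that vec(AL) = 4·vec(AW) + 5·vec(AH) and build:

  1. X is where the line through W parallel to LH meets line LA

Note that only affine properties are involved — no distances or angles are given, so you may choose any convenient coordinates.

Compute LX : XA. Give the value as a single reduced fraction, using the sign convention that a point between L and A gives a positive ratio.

Set A = (0, 0), W = (1, 0), H = (0, 1), L = (4, 5); any affine frame gives the same invariant.
1. X is where the line through W parallel to LH meets line LA ⇒ X = (-4, -5)
X = L + t·(A−L) with t = 2, so LX:XA = t:(1−t) = 2:-1

LX:XA = -2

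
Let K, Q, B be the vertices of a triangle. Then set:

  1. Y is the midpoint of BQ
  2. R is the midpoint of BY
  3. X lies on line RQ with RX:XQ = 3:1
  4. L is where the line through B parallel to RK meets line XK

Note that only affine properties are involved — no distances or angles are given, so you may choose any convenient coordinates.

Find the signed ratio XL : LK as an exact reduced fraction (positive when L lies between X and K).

Choose coordinates K = (0, 0), Q = (1, 0), B = (0, 1).
1. Y is the midpoint of BQ ⇒ Y = (1/2, 1/2)
2. R is the midpoint of BY ⇒ R = (1/4, 3/4)
3. X lies on line RQ with RX:XQ = 3:1 ⇒ X = (13/16, 3/16)
4. L is where the line through B parallel to RK meets line XK ⇒ L = (-13/36, -1/12)
L = X + t·(K−X) with t = 13/9, so XL:LK = t:(1−t) = 13/9:-4/9

XL:LK = -13/4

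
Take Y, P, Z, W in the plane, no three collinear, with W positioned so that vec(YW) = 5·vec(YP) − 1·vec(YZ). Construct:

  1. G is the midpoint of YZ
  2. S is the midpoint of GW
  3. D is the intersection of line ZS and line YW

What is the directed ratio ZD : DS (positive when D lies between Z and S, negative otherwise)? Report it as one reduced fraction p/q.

ZD:DS = -4

Set Y = (0, 0), P = (1, 0), Z = (0, 1), W = (5, -1); any affine frame gives the same invariant.
1. G is the midpoint of YZ ⇒ G = (0, 1/2)
2. S is the midpoint of GW ⇒ S = (5/2, -1/4)
3. D is the intersection of line ZS and line YW ⇒ D = (10/3, -2/3)
D = Z + t·(S−Z) with t = 4/3, so ZD:DS = t:(1−t) = 4/3:-1/3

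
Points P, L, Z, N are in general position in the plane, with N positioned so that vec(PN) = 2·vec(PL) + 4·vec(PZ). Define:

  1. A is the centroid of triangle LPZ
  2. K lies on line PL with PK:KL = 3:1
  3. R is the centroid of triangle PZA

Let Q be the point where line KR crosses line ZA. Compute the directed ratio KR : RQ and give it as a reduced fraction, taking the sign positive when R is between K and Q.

KR:RQ = -5/2

Set P = (0, 0), L = (1, 0), Z = (0, 1), N = (2, 4); any affine frame gives the same invariant.
1. A is the centroid of triangle LPZ ⇒ A = (1/3, 1/3)
2. K lies on line PL with PK:KL = 3:1 ⇒ K = (3/4, 0)
3. R is the centroid of triangle PZA ⇒ R = (1/9, 4/9)
line KR meets ZA at Q = (11/30, 4/15)
R = K + t·(Q−K) with t = 5/3, so KR:RQ = 5/3:-2/3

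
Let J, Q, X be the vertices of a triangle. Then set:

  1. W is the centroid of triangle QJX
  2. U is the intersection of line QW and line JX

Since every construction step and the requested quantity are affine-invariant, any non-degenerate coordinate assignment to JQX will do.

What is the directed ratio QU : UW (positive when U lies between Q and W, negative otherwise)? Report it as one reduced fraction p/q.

Choose coordinates J = (0, 0), Q = (1, 0), X = (0, 1).
1. W is the centroid of triangle QJX ⇒ W = (1/3, 1/3)
2. U is the intersection of line QW and line JX ⇒ U = (0, 1/2)
U = Q + t·(W−Q) with t = 3/2, so QU:UW = t:(1−t) = 3/2:-1/2

QU:UW = -3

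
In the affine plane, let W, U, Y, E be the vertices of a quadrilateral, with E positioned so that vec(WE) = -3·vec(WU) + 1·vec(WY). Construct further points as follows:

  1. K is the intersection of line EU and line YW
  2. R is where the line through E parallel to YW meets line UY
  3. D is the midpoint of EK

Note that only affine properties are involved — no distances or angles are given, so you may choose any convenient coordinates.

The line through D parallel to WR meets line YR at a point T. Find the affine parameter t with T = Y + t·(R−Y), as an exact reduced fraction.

t = 19/8

Set W = (0, 0), U = (1, 0), Y = (0, 1), E = (-3, 1); any affine frame gives the same invariant.
1. K is the intersection of line EU and line YW ⇒ K = (0, 1/4)
2. R is where the line through E parallel to YW meets line UY ⇒ R = (-3, 4)
3. D is the midpoint of EK ⇒ D = (-3/2, 5/8)
through D parallel to WR: direction (-3, 4); meets YR at T = (-57/8, 65/8)
T = Y + t·(R−Y) with t = 19/8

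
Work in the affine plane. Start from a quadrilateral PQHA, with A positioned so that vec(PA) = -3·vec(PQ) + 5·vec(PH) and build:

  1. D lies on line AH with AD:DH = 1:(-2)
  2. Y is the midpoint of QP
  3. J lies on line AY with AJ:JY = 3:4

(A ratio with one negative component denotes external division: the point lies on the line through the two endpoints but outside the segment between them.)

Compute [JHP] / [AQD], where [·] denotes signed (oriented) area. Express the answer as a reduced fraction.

[JHP]:[AQD] = -3/2

Assign P = (0, 0), Q = (1, 0), H = (0, 1), A = (-3, 5) — the answer is frame-independent, so this choice is without loss of generality.
1. D lies on line AH with AD:DH = 1:(-2) ⇒ D = (-6, 9)
2. Y is the midpoint of QP ⇒ Y = (1/2, 0)
3. J lies on line AY with AJ:JY = 3:4 ⇒ J = (-3/2, 20/7)
2·[JHP] = -3/2, 2·[AQD] = 1
[JHP]:[AQD] = -3/2:1 = -3/2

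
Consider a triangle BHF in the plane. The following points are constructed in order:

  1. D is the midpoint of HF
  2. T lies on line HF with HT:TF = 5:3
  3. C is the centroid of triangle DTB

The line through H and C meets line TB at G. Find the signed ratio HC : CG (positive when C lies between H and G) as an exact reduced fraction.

Set B = (0, 0), H = (1, 0), F = (0, 1); any affine frame gives the same invariant.
1. D is the midpoint of HF ⇒ D = (1/2, 1/2)
2. T lies on line HF with HT:TF = 5:3 ⇒ T = (3/8, 5/8)
3. C is the centroid of triangle DTB ⇒ C = (7/24, 3/8)
line HC meets TB at G = (27/112, 45/112)
C = H + t·(G−H) with t = 14/15, so HC:CG = 14/15:1/15

HC:CG = 14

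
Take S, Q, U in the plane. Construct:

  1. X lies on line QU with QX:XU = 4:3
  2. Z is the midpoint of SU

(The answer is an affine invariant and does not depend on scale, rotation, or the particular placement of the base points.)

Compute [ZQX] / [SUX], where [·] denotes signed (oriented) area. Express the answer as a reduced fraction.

[ZQX]:[SUX] = -2/3

Choose coordinates S = (0, 0), Q = (1, 0), U = (0, 1).
1. X lies on line QU with QX:XU = 4:3 ⇒ X = (3/7, 4/7)
2. Z is the midpoint of SU ⇒ Z = (0, 1/2)
2·[ZQX] = 2/7, 2·[SUX] = -3/7
[ZQX]:[SUX] = 2/7:-3/7 = -2/3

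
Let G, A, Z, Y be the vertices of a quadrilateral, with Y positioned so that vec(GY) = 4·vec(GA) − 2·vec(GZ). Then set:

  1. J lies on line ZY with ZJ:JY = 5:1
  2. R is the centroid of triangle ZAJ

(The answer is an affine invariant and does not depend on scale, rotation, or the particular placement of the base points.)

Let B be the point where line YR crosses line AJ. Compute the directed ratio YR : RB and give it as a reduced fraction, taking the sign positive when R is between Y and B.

Choose coordinates G = (0, 0), A = (1, 0), Z = (0, 1), Y = (4, -2).
1. J lies on line ZY with ZJ:JY = 5:1 ⇒ J = (10/3, -3/2)
2. R is the centroid of triangle ZAJ ⇒ R = (13/9, -1/6)
line YR meets AJ at B = (73/24, -21/16)
R = Y + t·(B−Y) with t = 8/3, so YR:RB = 8/3:-5/3

YR:RB = -8/5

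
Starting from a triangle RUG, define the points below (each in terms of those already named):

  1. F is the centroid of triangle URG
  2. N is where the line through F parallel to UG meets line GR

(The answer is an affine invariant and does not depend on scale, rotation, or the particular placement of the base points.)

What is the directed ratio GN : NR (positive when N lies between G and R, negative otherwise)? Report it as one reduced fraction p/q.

GN:NR = 1/2

Set R = (0, 0), U = (1, 0), G = (0, 1); any affine frame gives the same invariant.
1. F is the centroid of triangle URG ⇒ F = (1/3, 1/3)
2. N is where the line through F parallel to UG meets line GR ⇒ N = (0, 2/3)
N = G + t·(R−G) with t = 1/3, so GN:NR = t:(1−t) = 1/3:2/3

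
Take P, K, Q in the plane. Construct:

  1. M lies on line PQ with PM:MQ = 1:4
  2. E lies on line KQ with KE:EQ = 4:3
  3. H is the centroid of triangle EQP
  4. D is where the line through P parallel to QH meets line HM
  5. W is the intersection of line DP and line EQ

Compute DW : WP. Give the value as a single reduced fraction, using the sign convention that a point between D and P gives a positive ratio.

Assign P = (0, 0), K = (1, 0), Q = (0, 1) — the answer is frame-independent, so this choice is without loss of generality.
1. M lies on line PQ with PM:MQ = 1:4 ⇒ M = (0, 1/5)
2. E lies on line KQ with KE:EQ = 4:3 ⇒ E = (3/7, 4/7)
3. H is the centroid of triangle EQP ⇒ H = (1/7, 11/21)
4. D is where the line through P parallel to QH meets line HM ⇒ D = (-1/28, 5/42)
5. W is the intersection of line DP and line EQ ⇒ W = (-3/7, 10/7)
W = D + t·(P−D) with t = -11, so DW:WP = t:(1−t) = -11:12

DW:WP = -11/12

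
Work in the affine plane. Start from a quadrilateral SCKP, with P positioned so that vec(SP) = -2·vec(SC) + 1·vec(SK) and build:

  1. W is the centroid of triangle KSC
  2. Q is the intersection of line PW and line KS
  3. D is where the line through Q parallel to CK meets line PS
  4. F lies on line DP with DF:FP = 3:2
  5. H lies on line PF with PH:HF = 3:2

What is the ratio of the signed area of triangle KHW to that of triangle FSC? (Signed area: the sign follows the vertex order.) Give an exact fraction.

Set S = (0, 0), C = (1, 0), K = (0, 1), P = (-2, 1); any affine frame gives the same invariant.
1. W is the centroid of triangle KSC ⇒ W = (1/3, 1/3)
2. Q is the intersection of line PW and line KS ⇒ Q = (0, 3/7)
3. D is where the line through Q parallel to CK meets line PS ⇒ D = (6/7, -3/7)
4. F lies on line DP with DF:FP = 3:2 ⇒ F = (-6/7, 3/7)
5. H lies on line PF with PH:HF = 3:2 ⇒ H = (-46/35, 23/35)
2·[KHW] = 104/105, 2·[FSC] = 3/7
[KHW]:[FSC] = 104/105:3/7 = 104/45

[KHW]:[FSC] = 104/45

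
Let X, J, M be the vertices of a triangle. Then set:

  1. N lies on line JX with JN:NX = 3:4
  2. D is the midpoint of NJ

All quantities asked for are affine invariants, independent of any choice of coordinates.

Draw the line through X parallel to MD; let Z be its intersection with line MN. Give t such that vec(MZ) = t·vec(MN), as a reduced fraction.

Choose coordinates X = (0, 0), J = (1, 0), M = (0, 1).
1. N lies on line JX with JN:NX = 3:4 ⇒ N = (4/7, 0)
2. D is the midpoint of NJ ⇒ D = (11/14, 0)
through X parallel to MD: direction (11/14, -1); meets MN at Z = (44/21, -8/3)
Z = M + t·(N−M) with t = 11/3

t = 11/3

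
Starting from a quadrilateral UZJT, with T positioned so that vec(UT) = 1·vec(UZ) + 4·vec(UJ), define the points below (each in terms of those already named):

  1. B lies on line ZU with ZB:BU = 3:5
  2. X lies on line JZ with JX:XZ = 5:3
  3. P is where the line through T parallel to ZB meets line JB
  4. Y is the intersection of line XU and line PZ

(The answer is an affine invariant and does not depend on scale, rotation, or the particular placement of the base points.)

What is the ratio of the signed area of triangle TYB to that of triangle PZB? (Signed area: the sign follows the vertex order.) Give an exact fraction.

Set U = (0, 0), Z = (1, 0), J = (0, 1), T = (1, 4); any affine frame gives the same invariant.
1. B lies on line ZU with ZB:BU = 3:5 ⇒ B = (5/8, 0)
2. X lies on line JZ with JX:XZ = 5:3 ⇒ X = (5/8, 3/8)
3. P is where the line through T parallel to ZB meets line JB ⇒ P = (-15/8, 4)
4. Y is the intersection of line XU and line PZ ⇒ Y = (160/229, 96/229)
2·[TYB] = -63/458, 2·[PZB] = -3/2
[TYB]:[PZB] = -63/458:-3/2 = 21/229

[TYB]:[PZB] = 21/229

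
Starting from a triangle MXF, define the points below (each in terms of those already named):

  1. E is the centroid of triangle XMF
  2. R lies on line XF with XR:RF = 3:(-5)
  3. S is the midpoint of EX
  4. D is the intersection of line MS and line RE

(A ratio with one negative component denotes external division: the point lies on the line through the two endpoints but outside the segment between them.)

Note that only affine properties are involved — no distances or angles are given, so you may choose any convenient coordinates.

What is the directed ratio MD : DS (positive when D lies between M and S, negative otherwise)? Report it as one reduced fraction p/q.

Set M = (0, 0), X = (1, 0), F = (0, 1); any affine frame gives the same invariant.
1. E is the centroid of triangle XMF ⇒ E = (1/3, 1/3)
2. R lies on line XF with XR:RF = 3:(-5) ⇒ R = (5/2, -3/2)
3. S is the midpoint of EX ⇒ S = (2/3, 1/6)
4. D is the intersection of line MS and line RE ⇒ D = (32/57, 8/57)
D = M + t·(S−M) with t = 16/19, so MD:DS = t:(1−t) = 16/19:3/19

MD:DS = 16/3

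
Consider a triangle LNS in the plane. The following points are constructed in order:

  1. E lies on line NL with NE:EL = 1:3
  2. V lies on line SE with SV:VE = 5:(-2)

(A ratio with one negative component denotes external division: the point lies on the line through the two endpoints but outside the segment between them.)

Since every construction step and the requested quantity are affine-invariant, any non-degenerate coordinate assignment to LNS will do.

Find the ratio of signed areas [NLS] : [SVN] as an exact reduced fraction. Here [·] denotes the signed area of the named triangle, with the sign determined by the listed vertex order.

Choose coordinates L = (0, 0), N = (1, 0), S = (0, 1).
1. E lies on line NL with NE:EL = 1:3 ⇒ E = (3/4, 0)
2. V lies on line SE with SV:VE = 5:(-2) ⇒ V = (5/4, -2/3)
2·[NLS] = -1, 2·[SVN] = 5/12
[NLS]:[SVN] = -1:5/12 = -12/5

[NLS]:[SVN] = -12/5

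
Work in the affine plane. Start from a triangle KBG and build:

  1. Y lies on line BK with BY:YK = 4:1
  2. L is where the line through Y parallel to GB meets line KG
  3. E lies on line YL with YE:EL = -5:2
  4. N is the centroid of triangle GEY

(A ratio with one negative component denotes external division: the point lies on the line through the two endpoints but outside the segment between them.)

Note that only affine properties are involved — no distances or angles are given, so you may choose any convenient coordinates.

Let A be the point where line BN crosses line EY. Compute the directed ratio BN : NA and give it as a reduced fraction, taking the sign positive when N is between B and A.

BN:NA = 2

Choose coordinates K = (0, 0), B = (1, 0), G = (0, 1).
1. Y lies on line BK with BY:YK = 4:1 ⇒ Y = (1/5, 0)
2. L is where the line through Y parallel to GB meets line KG ⇒ L = (0, 1/5)
3. E lies on line YL with YE:EL = -5:2 ⇒ E = (-2/15, 1/3)
4. N is the centroid of triangle GEY ⇒ N = (1/45, 4/9)
line BN meets EY at A = (-7/15, 2/3)
N = B + t·(A−B) with t = 2/3, so BN:NA = 2/3:1/3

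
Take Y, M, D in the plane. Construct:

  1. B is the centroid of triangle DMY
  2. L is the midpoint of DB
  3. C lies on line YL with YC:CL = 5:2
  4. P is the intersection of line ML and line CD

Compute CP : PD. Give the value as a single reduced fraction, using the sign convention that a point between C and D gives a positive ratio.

Choose coordinates Y = (0, 0), M = (1, 0), D = (0, 1).
1. B is the centroid of triangle DMY ⇒ B = (1/3, 1/3)
2. L is the midpoint of DB ⇒ L = (1/6, 2/3)
3. C lies on line YL with YC:CL = 5:2 ⇒ C = (5/42, 10/21)
4. P is the intersection of line ML and line CD ⇒ P = (1/18, 34/45)
P = C + t·(D−C) with t = 8/15, so CP:PD = t:(1−t) = 8/15:7/15

CP:PD = 8/7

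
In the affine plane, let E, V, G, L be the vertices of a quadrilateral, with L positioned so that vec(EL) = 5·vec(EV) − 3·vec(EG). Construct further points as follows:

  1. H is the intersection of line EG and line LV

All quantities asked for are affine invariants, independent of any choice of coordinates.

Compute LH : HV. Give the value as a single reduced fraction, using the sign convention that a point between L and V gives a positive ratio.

LH:HV = -5

Assign E = (0, 0), V = (1, 0), G = (0, 1), L = (5, -3) — the answer is frame-independent, so this choice is without loss of generality.
1. H is the intersection of line EG and line LV ⇒ H = (0, 3/4)
H = L + t·(V−L) with t = 5/4, so LH:HV = t:(1−t) = 5/4:-1/4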